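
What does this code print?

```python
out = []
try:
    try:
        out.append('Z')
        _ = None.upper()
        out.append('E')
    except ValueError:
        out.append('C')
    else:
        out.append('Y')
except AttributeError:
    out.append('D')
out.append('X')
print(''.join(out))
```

Execution trace: 'Z' (inner try body) → 'D' (outer except AttributeError) → 'X' (after the try/except). Output: ZDX

Answer: ZDX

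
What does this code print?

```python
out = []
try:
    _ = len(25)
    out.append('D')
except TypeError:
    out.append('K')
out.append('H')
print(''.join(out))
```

Execution trace: 'K' (except TypeError) → 'H' (after the try/except). Output: KH

Answer: KH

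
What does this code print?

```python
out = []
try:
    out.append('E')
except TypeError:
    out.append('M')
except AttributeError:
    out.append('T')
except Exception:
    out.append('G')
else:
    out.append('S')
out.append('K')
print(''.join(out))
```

Execution trace: 'E' (try body, no exception) → 'S' (else) → 'K' (after the try/except). Output: ESK

Answer: ESK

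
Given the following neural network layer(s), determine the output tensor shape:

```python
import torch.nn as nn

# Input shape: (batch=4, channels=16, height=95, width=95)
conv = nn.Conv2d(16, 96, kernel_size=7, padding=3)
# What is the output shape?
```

Input: (4, 16, 95, 95) -> Output: (4, 96, 95, 95)

Answer: (4, 96, 95, 95)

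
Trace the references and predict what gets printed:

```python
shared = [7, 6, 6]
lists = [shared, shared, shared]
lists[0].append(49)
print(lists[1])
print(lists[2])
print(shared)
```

Key concept: list of same reference.
Step by step:
`shared = [7, 6, 6]` → shared = [7, 6, 6]
`lists = [shared, shared, shared]` → lists = [[7, 6, 6], [7, 6, 6], [7, 6, 6]]
`lists[0].append(49)` → shared = [7, 6, 6, 49]; lists = [[7, 6, 6, 49], [7, 6, 6, 49], [7, 6, 6, 49]]
`print(lists[1])` → prints [7, 6, 6, 49]
`print(lists[2])` → prints [7, 6, 6, 49]
`print(shared)` → prints [7, 6, 6, 49]

Answer:
[7, 6, 6, 49]
[7, 6, 6, 49]
[7, 6, 6, 49]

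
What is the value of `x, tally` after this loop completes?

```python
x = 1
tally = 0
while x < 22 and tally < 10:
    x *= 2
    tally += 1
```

Double until >= 22 or 10 iterations
`x, tally` takes the values: (1, 0) → (2, 0) → (2, 1) → (4, 1) → (4, 2) → (8, 2) → (8, 3) → (16, 3) → (16, 4) → (32, 4) → (32, 5)

Answer: 32, 5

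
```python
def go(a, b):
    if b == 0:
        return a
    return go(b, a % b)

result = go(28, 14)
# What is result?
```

go(28, 14) -> go(14, 0) -> 14

Answer: 14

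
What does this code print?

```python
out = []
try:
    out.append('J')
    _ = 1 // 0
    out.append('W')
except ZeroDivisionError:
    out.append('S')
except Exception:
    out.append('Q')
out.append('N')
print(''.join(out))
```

Execution trace: 'J' (try body) → 'S' (except ZeroDivisionError) → 'N' (after the try/except). Output: JSN

Answer: JSN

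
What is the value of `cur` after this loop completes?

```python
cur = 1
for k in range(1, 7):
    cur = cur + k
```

Start at 1, add 1 through 6
`cur` takes the values: 1 → 2 → 4 → 7 → 11 → 16 → 22

Answer: 22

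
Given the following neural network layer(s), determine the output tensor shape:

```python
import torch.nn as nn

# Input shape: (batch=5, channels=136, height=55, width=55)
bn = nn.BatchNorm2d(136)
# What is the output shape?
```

Input: (5, 136, 55, 55) -> Output: (5, 136, 55, 55)

Answer: (5, 136, 55, 55)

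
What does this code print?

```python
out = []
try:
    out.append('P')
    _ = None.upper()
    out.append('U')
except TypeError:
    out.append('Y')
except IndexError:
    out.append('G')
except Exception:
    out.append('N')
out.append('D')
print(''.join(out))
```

Execution trace: 'P' (try body) → 'N' (except Exception) → 'D' (after the try/except). Output: PND

Answer: PND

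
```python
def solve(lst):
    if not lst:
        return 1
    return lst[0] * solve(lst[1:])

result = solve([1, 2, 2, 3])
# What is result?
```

Product over [1, 2, 2, 3] = 1 * 2 * 2 * 3 = 12

Answer: 12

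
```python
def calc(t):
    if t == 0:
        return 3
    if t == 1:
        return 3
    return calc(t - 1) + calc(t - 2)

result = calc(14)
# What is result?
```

Build up from base cases: calc(0)=3, calc(1)=3, calc(2)=6, calc(3)=9, calc(4)=15, calc(5)=24, calc(6)=39, ..., calc(14)=1830

Answer: 1830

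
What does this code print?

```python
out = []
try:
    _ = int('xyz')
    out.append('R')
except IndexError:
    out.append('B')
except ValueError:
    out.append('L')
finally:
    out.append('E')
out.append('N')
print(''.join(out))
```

Execution trace: 'L' (except ValueError) → 'E' (finally) → 'N' (after the try/except). Output: LEN

Answer: LEN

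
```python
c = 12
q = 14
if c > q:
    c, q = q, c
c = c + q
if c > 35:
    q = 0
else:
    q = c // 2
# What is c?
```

Trace:
`c = 12` → c = 12
`q = 14` → q = 14
`if c > q: ...` → c > q is False → no variable changes
`c = c + q` → c = 26
`if c > 35: ...` → c > 35 is False, take else branch → q = 13
So c = 26

Answer: 26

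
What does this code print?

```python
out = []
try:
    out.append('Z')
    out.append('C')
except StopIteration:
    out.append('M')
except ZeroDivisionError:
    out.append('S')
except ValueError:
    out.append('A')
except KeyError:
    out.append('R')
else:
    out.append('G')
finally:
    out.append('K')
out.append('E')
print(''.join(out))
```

Execution trace: 'Z' (try body) → 'C' (try body, no exception) → 'G' (else) → 'K' (finally) → 'E' (after the try/except). Output: ZCGKE

Answer: ZCGKE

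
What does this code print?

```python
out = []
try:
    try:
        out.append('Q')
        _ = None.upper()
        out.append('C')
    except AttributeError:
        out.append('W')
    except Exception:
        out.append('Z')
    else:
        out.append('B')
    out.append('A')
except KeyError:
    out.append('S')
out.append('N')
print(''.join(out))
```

Execution trace: 'Q' (inner try body) → 'W' (inner except AttributeError) → 'A' (try body, no exception) → 'N' (after the try/except). Output: QWAN

Answer: QWAN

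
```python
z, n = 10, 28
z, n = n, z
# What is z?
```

Trace:
`z, n = 10, 28` → z = 10; n = 28
`z, n = n, z` → z = 28; n = 10
So z = 28

Answer: 28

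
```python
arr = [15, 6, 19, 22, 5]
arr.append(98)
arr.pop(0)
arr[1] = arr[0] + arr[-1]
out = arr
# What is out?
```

Trace:
`arr = [15, 6, 19, 22, 5]` → arr = [15, 6, 19, 22, 5]
`arr.append(98)` → arr = [15, 6, 19, 22, 5, 98]
`arr.pop(0)` → arr = [6, 19, 22, 5, 98]
`arr[1] = arr[0] + arr[-1]` → arr = [6, 104, 22, 5, 98]
`out = arr` → out = [6, 104, 22, 5, 98]
So out = [6, 104, 22, 5, 98]

Answer: [6, 104, 22, 5, 98]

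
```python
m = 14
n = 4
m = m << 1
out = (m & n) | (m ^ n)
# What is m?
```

Trace:
`m = 14` → m = 14
`n = 4` → n = 4
`m = m << 1` → m = 28
`out = (m & n) | (m ^ n)` → out = 28
So m = 28

Answer: 28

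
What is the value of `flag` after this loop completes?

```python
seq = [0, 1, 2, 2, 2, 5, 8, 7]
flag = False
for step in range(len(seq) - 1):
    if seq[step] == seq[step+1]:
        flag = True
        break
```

Check consecutive duplicates in [0, 1, 2, 2, 2, 5, 8, 7]
`flag` takes the values: False → True

Answer: True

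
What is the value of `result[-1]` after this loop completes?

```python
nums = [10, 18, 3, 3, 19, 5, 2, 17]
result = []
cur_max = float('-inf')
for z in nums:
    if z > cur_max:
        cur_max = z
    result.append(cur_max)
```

Running max ends at 19
`result` takes the values: [] → [10] → [10, 18] → [10, 18, 18] → [10, 18, 18, 18] → [10, 18, 18, 18, 19] → [10, 18, 18, 18, 19, 19] → [10, 18, 18, 18, 19, 19, 19] → [10, 18, 18, 18, 19, 19, 19, 19]
So `result[-1]` = 19

Answer: 19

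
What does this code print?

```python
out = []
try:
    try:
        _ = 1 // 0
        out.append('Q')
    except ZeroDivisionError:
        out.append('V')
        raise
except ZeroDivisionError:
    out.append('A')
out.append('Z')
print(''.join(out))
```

Execution trace: 'V' (inner except ZeroDivisionError) → 'A' (outer except ZeroDivisionError) → 'Z' (after the try/except). Output: VAZ

Answer: VAZ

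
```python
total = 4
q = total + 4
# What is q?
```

Trace:
`total = 4` → total = 4
`q = total + 4` → q = 8
So q = 8

Answer: 8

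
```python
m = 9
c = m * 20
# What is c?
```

Trace:
`m = 9` → m = 9
`c = m * 20` → c = 180
So c = 180

Answer: 180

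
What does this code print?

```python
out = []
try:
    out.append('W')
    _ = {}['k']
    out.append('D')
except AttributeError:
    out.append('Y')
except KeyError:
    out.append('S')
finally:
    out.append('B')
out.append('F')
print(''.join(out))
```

Execution trace: 'W' (try body) → 'S' (except KeyError) → 'B' (finally) → 'F' (after the try/except). Output: WSBF

Answer: WSBF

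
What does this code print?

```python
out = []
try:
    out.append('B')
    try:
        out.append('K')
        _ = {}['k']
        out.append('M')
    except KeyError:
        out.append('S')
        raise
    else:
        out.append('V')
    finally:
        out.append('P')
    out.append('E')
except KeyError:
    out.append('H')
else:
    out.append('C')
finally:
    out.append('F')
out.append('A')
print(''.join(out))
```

Execution trace: 'B' (try body) → 'K' (inner try body) → 'S' (inner except KeyError) → 'P' (inner finally) → 'H' (except KeyError) → 'F' (finally) → 'A' (after the try/except). Output: BKSPHFA

Answer: BKSPHFA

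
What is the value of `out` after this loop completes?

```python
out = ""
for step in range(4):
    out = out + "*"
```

Repeat '*' 4 times
`out` takes the values: "" → "*" → "**" → "***" → "****"

Answer: "****"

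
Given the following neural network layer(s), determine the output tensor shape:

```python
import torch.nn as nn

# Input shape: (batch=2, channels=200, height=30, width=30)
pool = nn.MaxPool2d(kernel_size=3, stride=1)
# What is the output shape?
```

Input: (2, 200, 30, 30) -> Output: (2, 200, 28, 28)

Answer: (2, 200, 28, 28)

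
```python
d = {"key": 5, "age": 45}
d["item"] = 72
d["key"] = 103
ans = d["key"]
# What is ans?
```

Trace:
`d = {"key": 5, "age": 45}` → d = {'key': 5, 'age': 45}
`d["item"] = 72` → d = {'key': 5, 'age': 45, 'item': 72}
`d["key"] = 103` → d = {'key': 103, 'age': 45, 'item': 72}
`ans = d["key"]` → ans = 103
So ans = 103

Answer: 103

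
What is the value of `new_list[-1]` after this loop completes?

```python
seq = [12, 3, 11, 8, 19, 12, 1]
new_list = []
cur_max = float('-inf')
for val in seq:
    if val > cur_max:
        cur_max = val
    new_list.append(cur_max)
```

Running max ends at 19
`new_list` takes the values: [] → [12] → [12, 12] → [12, 12, 12] → [12, 12, 12, 12] → [12, 12, 12, 12, 19] → [12, 12, 12, 12, 19, 19] → [12, 12, 12, 12, 19, 19, 19]
So `new_list[-1]` = 19

Answer: 19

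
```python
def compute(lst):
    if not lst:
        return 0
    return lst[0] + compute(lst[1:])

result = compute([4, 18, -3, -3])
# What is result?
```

4 + 18 + (-3) + (-3) + 0 = 16

Answer: 16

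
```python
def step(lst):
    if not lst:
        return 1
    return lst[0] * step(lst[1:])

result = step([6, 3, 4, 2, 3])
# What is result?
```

Product over [6, 3, 4, 2, 3] = 6 * 3 * 4 * 2 * 3 = 432

Answer: 432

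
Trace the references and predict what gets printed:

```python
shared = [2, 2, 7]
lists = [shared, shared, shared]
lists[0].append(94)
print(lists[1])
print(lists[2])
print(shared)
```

Key concept: list of same reference.
Step by step:
`shared = [2, 2, 7]` → shared = [2, 2, 7]
`lists = [shared, shared, shared]` → lists = [[2, 2, 7], [2, 2, 7], [2, 2, 7]]
`lists[0].append(94)` → shared = [2, 2, 7, 94]; lists = [[2, 2, 7, 94], [2, 2, 7, 94], [2, 2, 7, 94]]
`print(lists[1])` → prints [2, 2, 7, 94]
`print(lists[2])` → prints [2, 2, 7, 94]
`print(shared)` → prints [2, 2, 7, 94]

Answer:
[2, 2, 7, 94]
[2, 2, 7, 94]
[2, 2, 7, 94]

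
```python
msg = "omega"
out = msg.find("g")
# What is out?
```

Trace:
`msg = "omega"` → msg = 'omega'
`out = msg.find("g")` → out = 3
So out = 3

Answer: 3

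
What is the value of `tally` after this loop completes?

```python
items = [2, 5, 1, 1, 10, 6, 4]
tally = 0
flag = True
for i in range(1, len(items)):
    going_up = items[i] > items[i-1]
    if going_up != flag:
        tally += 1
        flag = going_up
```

Count direction changes in [2, 5, 1, 1, 10, 6, 4]
`tally` takes the values: 0 → 1 → 2 → 3

Answer: 3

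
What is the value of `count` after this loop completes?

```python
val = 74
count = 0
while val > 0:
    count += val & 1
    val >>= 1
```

Count set bits in 74 (binary: 0b1001010)
`count` takes the values: 0 → 1 → 2 → 3

Answer: 3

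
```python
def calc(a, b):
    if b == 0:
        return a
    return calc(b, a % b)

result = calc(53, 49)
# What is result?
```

calc(53, 49) -> calc(49, 4) -> calc(4, 1) -> calc(1, 0) -> 1

Answer: 1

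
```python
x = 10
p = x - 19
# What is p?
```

Trace:
`x = 10` → x = 10
`p = x - 19` → p = -9
So p = -9

Answer: -9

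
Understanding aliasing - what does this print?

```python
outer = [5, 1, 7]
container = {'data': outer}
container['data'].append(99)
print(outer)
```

Key concept: dict holds reference to list.
Step by step:
`outer = [5, 1, 7]` → outer = [5, 1, 7]
`container = {'data': outer}` → container = {'data': [5, 1, 7]}
`container['data'].append(99)` → outer = [5, 1, 7, 99]; container = {'data': [5, 1, 7, 99]}
`print(outer)` → prints [5, 1, 7, 99]

Answer: [5, 1, 7, 99]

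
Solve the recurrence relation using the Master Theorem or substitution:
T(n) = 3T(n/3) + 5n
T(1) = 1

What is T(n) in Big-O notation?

By Master Theorem: a=3, b=3, f(n)=5n. Since log_3(3) = 1 and f(n) = Θ(n^1), Case 2 applies. T(n) = O(n log n).

Answer: O(n log n)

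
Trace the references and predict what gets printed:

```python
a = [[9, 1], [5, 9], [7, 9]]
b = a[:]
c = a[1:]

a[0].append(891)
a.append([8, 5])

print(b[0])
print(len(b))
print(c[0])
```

Key concept: slice with nested mutation.
Step by step:
`a = [[9, 1], [5, 9], [7, 9]]` → a = [[9, 1], [5, 9], [7, 9]]
`b = a[:]` → b = [[9, 1], [5, 9], [7, 9]]
`c = a[1:]` → c = [[5, 9], [7, 9]]
`a[0].append(891)` → a = [[9, 1, 891], [5, 9], [7, 9]]; b = [[9, 1, 891], [5, 9], [7, 9]]
`a.append([8, 5])` → a = [[9, 1, 891], [5, 9], [7, 9], [8, 5]]
`print(b[0])` → prints [9, 1, 891]
`print(len(b))` → prints 3
`print(c[0])` → prints [5, 9]

Answer:
[9, 1, 891]
3
[5, 9]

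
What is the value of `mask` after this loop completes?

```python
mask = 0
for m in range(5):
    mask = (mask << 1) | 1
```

Build 5 consecutive 1-bits: 0b11111
`mask` takes the values: 0 → 1 → 3 → 7 → 15 → 31

Answer: 31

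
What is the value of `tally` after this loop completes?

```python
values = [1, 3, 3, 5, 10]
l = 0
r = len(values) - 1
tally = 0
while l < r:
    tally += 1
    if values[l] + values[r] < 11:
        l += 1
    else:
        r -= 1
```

Steps to find pair summing to 11
`tally` takes the values: 0 → 1 → 2 → 3 → 4

Answer: 4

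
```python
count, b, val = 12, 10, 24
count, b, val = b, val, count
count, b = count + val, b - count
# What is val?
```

Trace:
`count, b, val = 12, 10, 24` → count = 12; b = 10; val = 24
`count, b, val = b, val, count` → count = 10; b = 24; val = 12
`count, b = count + val, b - count` → count = 22; b = 14
So val = 12

Answer: 12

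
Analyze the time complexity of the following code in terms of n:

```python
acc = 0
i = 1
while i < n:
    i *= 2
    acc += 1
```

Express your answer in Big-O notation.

Each loop level contributes: log n. Multiplying the contributions gives O(log n).

Answer: O(log n)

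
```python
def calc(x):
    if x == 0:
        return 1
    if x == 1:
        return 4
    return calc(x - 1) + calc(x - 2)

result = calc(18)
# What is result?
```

Build up from base cases: calc(0)=1, calc(1)=4, calc(2)=5, calc(3)=9, calc(4)=14, calc(5)=23, calc(6)=37, ..., calc(18)=11933

Answer: 11933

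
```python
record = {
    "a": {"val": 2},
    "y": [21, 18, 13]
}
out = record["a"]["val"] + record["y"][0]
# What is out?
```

Trace:
`record = { ...` → record = {'a': {'val': 2}, 'y': [21, 18, 13]}
`out = record["a"]["val"] + record["y"][0]` → out = 23
So out = 23

Answer: 23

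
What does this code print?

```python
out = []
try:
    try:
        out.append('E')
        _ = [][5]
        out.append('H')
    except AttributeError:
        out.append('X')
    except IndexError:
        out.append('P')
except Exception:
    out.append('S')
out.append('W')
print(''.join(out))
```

Execution trace: 'E' (inner try body) → 'P' (inner except IndexError) → 'W' (after the try/except). Output: EPW

Answer: EPW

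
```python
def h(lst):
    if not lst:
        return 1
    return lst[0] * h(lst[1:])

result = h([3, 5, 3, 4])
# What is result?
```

Product over [3, 5, 3, 4] = 3 * 5 * 3 * 4 = 180

Answer: 180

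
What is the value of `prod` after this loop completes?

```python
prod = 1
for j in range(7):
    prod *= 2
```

2^7 = 128
`prod` takes the values: 1 → 2 → 4 → 8 → 16 → 32 → 64 → 128

Answer: 128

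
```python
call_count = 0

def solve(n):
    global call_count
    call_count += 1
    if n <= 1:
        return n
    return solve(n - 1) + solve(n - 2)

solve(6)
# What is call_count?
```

Calls(n) = 1 + Calls(n-1) + Calls(n-2); Calls(0)=Calls(1)=1. For n=6 this gives 25.

Answer: 25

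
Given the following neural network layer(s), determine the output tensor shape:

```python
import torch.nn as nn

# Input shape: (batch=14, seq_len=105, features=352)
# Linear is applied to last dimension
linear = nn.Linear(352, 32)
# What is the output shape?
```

Input: (14, 105, 352) -> Output: (14, 105, 32)

Answer: (14, 105, 32)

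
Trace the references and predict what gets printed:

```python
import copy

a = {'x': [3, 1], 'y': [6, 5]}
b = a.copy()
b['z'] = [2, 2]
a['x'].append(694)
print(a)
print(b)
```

Key concept: shallow copy of dict with mutable values.
Step by step:
`a = {'x': [3, 1], 'y': [6, 5]}` → a = {'x': [3, 1], 'y': [6, 5]}
`b = a.copy()` → b = {'x': [3, 1], 'y': [6, 5]}
`b['z'] = [2, 2]` → b = {'x': [3, 1], 'y': [6, 5], 'z': [2, 2]}
`a['x'].append(694)` → a = {'x': [3, 1, 694], 'y': [6, 5]}; b = {'x': [3, 1, 694], 'y': [6, 5], 'z': [2, 2]}
`print(a)` → prints {'x': [3, 1, 694], 'y': [6, 5]}
`print(b)` → prints {'x': [3, 1, 694], 'y': [6, 5], 'z': [2, 2]}

Answer:
{'x': [3, 1, 694], 'y': [6, 5]}
{'x': [3, 1, 694], 'y': [6, 5], 'z': [2, 2]}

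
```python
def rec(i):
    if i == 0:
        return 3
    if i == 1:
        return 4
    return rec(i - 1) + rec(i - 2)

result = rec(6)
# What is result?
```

Build up from base cases: rec(0)=3, rec(1)=4, rec(2)=7, rec(3)=11, rec(4)=18, rec(5)=29, rec(6)=47

Answer: 47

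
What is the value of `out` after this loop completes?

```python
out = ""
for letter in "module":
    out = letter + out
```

Reverse 'module'
`out` takes the values: "" → "m" → "om" → "dom" → "udom" → "ludom" → "eludom"

Answer: "eludom"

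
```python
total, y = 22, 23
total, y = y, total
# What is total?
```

Trace:
`total, y = 22, 23` → total = 22; y = 23
`total, y = y, total` → total = 23; y = 22
So total = 23

Answer: 23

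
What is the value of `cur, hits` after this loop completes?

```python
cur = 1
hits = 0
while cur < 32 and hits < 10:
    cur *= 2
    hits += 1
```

Double until >= 32 or 10 iterations
`cur, hits` takes the values: (1, 0) → (2, 0) → (2, 1) → (4, 1) → (4, 2) → (8, 2) → (8, 3) → (16, 3) → (16, 4) → (32, 4) → (32, 5)

Answer: 32, 5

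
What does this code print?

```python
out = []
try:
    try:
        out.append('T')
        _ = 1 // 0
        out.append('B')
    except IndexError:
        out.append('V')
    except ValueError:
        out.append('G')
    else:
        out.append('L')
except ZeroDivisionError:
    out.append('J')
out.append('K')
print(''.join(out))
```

Execution trace: 'T' (try body) → 'J' (outer except ZeroDivisionError) → 'K' (after the try/except). Output: TJK

Answer: TJK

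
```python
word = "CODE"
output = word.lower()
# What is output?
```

Trace:
`word = "CODE"` → word = 'CODE'
`output = word.lower()` → output = 'code'
So output = 'code'

Answer: 'code'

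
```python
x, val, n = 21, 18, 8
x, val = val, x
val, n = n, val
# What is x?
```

Trace:
`x, val, n = 21, 18, 8` → x = 21; val = 18; n = 8
`x, val = val, x` → x = 18; val = 21
`val, n = n, val` → val = 8; n = 21
So x = 18

Answer: 18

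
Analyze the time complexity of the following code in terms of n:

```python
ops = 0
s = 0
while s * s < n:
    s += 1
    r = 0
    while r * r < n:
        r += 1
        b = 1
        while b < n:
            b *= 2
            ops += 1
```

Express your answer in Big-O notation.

Each loop level contributes: √n × √n × log n. Multiplying the contributions gives O(n log n).

Answer: O(n log n)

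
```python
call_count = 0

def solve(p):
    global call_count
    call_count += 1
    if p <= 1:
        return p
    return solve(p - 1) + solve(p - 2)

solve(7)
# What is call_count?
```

Calls(p) = 1 + Calls(p-1) + Calls(p-2); Calls(0)=Calls(1)=1. For p=7 this gives 41.

Answer: 41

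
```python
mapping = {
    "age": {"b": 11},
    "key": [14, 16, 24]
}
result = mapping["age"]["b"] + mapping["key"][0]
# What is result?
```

Trace:
`mapping = { ...` → mapping = {'age': {'b': 11}, 'key': [14, 16, 24]}
`result = mapping["age"]["b"] + mapping["key"][0]` → result = 25
So result = 25

Answer: 25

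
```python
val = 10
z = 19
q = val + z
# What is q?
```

Trace:
`val = 10` → val = 10
`z = 19` → z = 19
`q = val + z` → q = 29
So q = 29

Answer: 29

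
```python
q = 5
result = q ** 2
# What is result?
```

Trace:
`q = 5` → q = 5
`result = q ** 2` → result = 25
So result = 25

Answer: 25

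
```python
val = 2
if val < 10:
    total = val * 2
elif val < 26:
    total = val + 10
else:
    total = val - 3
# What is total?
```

Trace:
`val = 2` → val = 2
`if val < 10: ...` → val < 10 is True → total = 4
So total = 4

Answer: 4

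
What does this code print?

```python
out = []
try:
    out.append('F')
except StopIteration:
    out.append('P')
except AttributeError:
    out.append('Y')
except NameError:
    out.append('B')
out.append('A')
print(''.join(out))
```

Execution trace: 'F' (try body, no exception) → 'A' (after the try/except). Output: FA

Answer: FA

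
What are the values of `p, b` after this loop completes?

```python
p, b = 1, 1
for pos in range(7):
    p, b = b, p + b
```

Fibonacci: after 7 iterations
`p, b` takes the values: (1, 1) → (1, 2) → (2, 3) → (3, 5) → (5, 8) → (8, 13) → (13, 21) → (21, 34)

Answer: 21, 34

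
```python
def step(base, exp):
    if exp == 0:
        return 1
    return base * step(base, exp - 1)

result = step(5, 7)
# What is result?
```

step(5, 7) = 5 * 5 * 5 * 5 * 5 * 5 * 5 = 78125

Answer: 78125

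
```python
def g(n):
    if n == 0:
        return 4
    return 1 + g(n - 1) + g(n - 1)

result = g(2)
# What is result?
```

g(n) = 1 + 2·g(n-1), g(0)=4. Closed form: (4+1)·2^2 - 1 = 19.

Answer: 19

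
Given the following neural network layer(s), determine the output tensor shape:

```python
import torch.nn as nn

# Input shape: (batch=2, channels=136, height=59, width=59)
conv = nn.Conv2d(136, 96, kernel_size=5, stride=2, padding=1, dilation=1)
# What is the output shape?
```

Input: (2, 136, 59, 59) -> Output: (2, 96, 29, 29)

Answer: (2, 96, 29, 29)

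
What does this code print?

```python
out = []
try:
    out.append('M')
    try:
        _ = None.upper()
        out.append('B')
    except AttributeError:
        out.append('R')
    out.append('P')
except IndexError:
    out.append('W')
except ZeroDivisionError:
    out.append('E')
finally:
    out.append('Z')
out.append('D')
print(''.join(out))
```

Execution trace: 'M' (try body) → 'R' (inner except AttributeError) → 'P' (try body, no exception) → 'Z' (finally) → 'D' (after the try/except). Output: MRPZD

Answer: MRPZD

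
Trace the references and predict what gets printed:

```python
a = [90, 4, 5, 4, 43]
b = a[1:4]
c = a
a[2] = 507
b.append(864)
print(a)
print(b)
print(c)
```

Key concept: slice vs alias.
Step by step:
`a = [90, 4, 5, 4, 43]` → a = [90, 4, 5, 4, 43]
`b = a[1:4]` → b = [4, 5, 4]
`c = a` → c = [90, 4, 5, 4, 43] (same object as a)
`a[2] = 507` → a = [90, 4, 507, 4, 43] (same object as c); c = [90, 4, 507, 4, 43] (same object as a)
`b.append(864)` → b = [4, 5, 4, 864]
`print(a)` → prints [90, 4, 507, 4, 43]
`print(b)` → prints [4, 5, 4, 864]
`print(c)` → prints [90, 4, 507, 4, 43]

Answer:
[90, 4, 507, 4, 43]
[4, 5, 4, 864]
[90, 4, 507, 4, 43]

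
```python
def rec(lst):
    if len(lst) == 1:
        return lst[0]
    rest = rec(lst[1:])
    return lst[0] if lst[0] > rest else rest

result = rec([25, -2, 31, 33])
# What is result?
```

Recursive max over [25, -2, 31, 33] = 33

Answer: 33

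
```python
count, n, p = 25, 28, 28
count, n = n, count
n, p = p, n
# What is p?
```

Trace:
`count, n, p = 25, 28, 28` → count = 25; n = 28; p = 28
`count, n = n, count` → count = 28; n = 25
`n, p = p, n` → n = 28; p = 25
So p = 25

Answer: 25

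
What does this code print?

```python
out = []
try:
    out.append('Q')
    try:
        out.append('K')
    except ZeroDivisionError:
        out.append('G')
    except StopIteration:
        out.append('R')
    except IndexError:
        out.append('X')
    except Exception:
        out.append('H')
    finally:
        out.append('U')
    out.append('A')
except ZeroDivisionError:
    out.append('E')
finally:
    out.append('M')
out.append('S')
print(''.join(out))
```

Execution trace: 'Q' (try body) → 'K' (inner try body, no exception) → 'U' (inner finally) → 'A' (try body, no exception) → 'M' (finally) → 'S' (after the try/except). Output: QKUAMS

Answer: QKUAMS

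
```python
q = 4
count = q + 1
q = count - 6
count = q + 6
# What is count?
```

Trace:
`q = 4` → q = 4
`count = q + 1` → count = 5
`q = count - 6` → q = -1
`count = q + 6` → count = 5
So count = 5

Answer: 5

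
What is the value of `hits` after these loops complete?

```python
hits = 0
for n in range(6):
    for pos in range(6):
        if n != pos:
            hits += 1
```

6² - 6 (exclude diagonal)
`hits` takes the values: 0 → 1 → 2 → 3 → 4 → 5 → 6 → 7 → 8 → 9 → 10 → 11 → 12 → 13 → 14 → 15 → 16 → 17 → 18 → 19 → 20 → 21 → 22 → 23 → 24 → 25 → 26 → 27 → 28 → 29 → 30

Answer: 30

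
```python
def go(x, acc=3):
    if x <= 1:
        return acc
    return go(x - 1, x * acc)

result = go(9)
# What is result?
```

Accumulator trace (n, acc): (9, 3) -> (8, 27) -> (7, 216) -> (6, 1512) -> (5, 9072) -> (4, 45360) -> (3, 181440) -> (2, 544320) -> (1, 1088640) -> return 1088640

Answer: 1088640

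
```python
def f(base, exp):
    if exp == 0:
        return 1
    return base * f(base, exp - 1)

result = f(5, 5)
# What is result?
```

f(5, 5) = 5 * 5 * 5 * 5 * 5 = 3125

Answer: 3125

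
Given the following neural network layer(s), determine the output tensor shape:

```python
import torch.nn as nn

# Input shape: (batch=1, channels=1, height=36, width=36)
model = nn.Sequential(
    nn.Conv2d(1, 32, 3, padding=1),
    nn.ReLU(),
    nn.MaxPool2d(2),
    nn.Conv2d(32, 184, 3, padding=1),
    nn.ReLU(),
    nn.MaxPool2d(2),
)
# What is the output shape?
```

Input: (1, 1, 36, 36) -> after first Conv2d: (1, 32, 36, 36) -> after first MaxPool2d: (1, 32, 18, 18) -> after second Conv2d: (1, 184, 18, 18) -> Output: (1, 184, 9, 9)

Answer: (1, 184, 9, 9)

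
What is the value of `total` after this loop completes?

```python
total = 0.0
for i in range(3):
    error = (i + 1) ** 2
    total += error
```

Sum of squared losses 1² + 2² + ... + 3²
`total` takes the values: 0.0 → 1.0 → 5.0 → 14.0

Answer: 14.0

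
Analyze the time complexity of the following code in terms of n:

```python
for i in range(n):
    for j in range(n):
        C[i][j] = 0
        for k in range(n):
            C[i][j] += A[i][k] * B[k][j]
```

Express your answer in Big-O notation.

This is Naive matrix multiplication. Time complexity: O(n³).

Answer: O(n³)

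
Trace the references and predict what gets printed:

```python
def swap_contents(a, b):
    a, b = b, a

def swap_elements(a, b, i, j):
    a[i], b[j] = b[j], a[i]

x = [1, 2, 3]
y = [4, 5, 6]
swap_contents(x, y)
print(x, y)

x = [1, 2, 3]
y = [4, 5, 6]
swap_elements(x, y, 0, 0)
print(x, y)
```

Key concept: parameter rebinding vs mutation.
Step by step:
`x = [1, 2, 3]` → x = [1, 2, 3]
`y = [4, 5, 6]` → y = [4, 5, 6]
`swap_contents(x, y)` → no visible change to tracked variables
`print(x, y)` → prints [1, 2, 3] [4, 5, 6]
`x = [1, 2, 3]` → x = [1, 2, 3]
`y = [4, 5, 6]` → y = [4, 5, 6]
`swap_elements(x, y, 0, 0)` → x = [4, 2, 3]; y = [1, 5, 6]
`print(x, y)` → prints [4, 2, 3] [1, 5, 6]

Answer:
[1, 2, 3] [4, 5, 6]
[4, 2, 3] [1, 5, 6]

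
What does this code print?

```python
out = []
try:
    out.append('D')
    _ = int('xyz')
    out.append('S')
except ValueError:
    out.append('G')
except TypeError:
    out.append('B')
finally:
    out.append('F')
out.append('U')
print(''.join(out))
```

Execution trace: 'D' (try body) → 'G' (except ValueError) → 'F' (finally) → 'U' (after the try/except). Output: DGFU

Answer: DGFU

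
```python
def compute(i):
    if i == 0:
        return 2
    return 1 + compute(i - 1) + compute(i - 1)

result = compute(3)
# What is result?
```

compute(i) = 1 + 2·compute(i-1), compute(0)=2. Closed form: (2+1)·2^3 - 1 = 23.

Answer: 23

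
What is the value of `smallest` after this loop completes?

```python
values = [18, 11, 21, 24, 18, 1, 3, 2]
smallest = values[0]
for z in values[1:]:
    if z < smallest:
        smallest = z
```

Minimum of [18, 11, 21, 24, 18, 1, 3, 2]
`smallest` takes the values: 18 → 11 → 1

Answer: 1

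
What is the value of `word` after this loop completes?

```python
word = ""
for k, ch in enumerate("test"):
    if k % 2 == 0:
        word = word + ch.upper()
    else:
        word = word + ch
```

Uppercase even positions in 'test'
`word` takes the values: "" → "T" → "Te" → "TeS" → "TeSt"

Answer: "TeSt"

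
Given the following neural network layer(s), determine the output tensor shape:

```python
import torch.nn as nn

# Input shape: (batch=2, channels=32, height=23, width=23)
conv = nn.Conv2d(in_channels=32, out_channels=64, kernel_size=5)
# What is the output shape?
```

Input: (2, 32, 23, 23) -> Output: (2, 64, 19, 19)

Answer: (2, 64, 19, 19)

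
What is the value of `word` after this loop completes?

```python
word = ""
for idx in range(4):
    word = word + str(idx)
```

Concatenate digits 0 to 3
`word` takes the values: "" → "0" → "01" → "012" → "0123"

Answer: "0123"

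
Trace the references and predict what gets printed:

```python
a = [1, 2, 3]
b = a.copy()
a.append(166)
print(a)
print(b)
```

Key concept: list.copy() creates independent copy.
Step by step:
`a = [1, 2, 3]` → a = [1, 2, 3]
`b = a.copy()` → b = [1, 2, 3]
`a.append(166)` → a = [1, 2, 3, 166]
`print(a)` → prints [1, 2, 3, 166]
`print(b)` → prints [1, 2, 3]

Answer:
[1, 2, 3, 166]
[1, 2, 3]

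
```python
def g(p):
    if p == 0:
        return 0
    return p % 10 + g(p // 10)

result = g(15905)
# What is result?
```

Sum of digits of 15905: 5 + 0 + 9 + 5 + 1 = 20

Answer: 20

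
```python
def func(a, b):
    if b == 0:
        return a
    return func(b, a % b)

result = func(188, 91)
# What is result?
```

func(188, 91) -> func(91, 6) -> func(6, 1) -> func(1, 0) -> 1

Answer: 1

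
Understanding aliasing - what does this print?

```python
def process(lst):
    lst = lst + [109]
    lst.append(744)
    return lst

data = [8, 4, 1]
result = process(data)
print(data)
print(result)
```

Key concept: rebinding parameter vs mutation.
Step by step:
`data = [8, 4, 1]` → data = [8, 4, 1]
`result = process(data)` → result = [8, 4, 1, 109, 744]
`print(data)` → prints [8, 4, 1]
`print(result)` → prints [8, 4, 1, 109, 744]

Answer:
[8, 4, 1]
[8, 4, 1, 109, 744]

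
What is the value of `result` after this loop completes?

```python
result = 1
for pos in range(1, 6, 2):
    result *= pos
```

Product of 1, 3, 5, ... up to 5
`result` takes the values: 1 → 3 → 15

Answer: 15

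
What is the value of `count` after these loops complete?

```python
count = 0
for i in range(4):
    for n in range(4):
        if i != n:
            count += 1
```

4² - 4 (exclude diagonal)
`count` takes the values: 0 → 1 → 2 → 3 → 4 → 5 → 6 → 7 → 8 → 9 → 10 → 11 → 12

Answer: 12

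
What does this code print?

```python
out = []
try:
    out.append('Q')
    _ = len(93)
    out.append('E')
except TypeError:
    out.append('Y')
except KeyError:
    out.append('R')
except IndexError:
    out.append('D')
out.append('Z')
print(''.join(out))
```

Execution trace: 'Q' (try body) → 'Y' (except TypeError) → 'Z' (after the try/except). Output: QYZ

Answer: QYZ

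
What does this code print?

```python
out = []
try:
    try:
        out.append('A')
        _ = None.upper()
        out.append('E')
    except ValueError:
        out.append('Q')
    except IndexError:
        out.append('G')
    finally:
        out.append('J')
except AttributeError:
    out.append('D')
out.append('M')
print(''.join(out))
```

Execution trace: 'A' (try body) → 'J' (finally) → 'D' (outer except AttributeError) → 'M' (after the try/except). Output: AJDM

Answer: AJDM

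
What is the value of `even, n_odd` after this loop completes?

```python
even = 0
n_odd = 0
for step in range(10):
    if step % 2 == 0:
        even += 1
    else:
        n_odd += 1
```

Count evens and odds in range(10)
`even, n_odd` takes the values: (0, 0) → (1, 0) → (1, 1) → (2, 1) → (2, 2) → (3, 2) → (3, 3) → (4, 3) → (4, 4) → (5, 4) → (5, 5)

Answer: 5, 5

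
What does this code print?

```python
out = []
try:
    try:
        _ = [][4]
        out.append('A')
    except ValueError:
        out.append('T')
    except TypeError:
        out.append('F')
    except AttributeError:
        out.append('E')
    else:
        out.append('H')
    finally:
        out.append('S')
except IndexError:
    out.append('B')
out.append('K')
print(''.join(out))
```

Execution trace: 'S' (finally) → 'B' (outer except IndexError) → 'K' (after the try/except). Output: SBK

Answer: SBK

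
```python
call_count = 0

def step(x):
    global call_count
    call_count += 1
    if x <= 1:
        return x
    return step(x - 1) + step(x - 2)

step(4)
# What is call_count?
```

Calls(x) = 1 + Calls(x-1) + Calls(x-2); Calls(0)=Calls(1)=1. For x=4 this gives 9.

Answer: 9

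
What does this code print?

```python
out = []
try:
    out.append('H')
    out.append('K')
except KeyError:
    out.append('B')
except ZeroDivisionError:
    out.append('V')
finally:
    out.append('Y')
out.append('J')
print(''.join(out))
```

Execution trace: 'H' (try body) → 'K' (try body, no exception) → 'Y' (finally) → 'J' (after the try/except). Output: HKYJ

Answer: HKYJ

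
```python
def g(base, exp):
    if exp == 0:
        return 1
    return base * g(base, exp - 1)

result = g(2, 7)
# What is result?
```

g(2, 7) = 2 * 2 * 2 * 2 * 2 * 2 * 2 = 128

Answer: 128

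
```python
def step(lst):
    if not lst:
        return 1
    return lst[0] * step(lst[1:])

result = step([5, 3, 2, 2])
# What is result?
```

Product over [5, 3, 2, 2] = 5 * 3 * 2 * 2 = 60

Answer: 60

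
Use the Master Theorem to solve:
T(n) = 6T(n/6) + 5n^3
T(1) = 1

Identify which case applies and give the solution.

a=6, b=6, f(n)=5n^3. log_6(6) = 1. Since c=3 > 1 and the regularity condition holds (6(n/6)^3 = (6/6^3)n^3 with 6/6^3 < 1), Case 3 applies: T(n) = Θ(f(n)) = O(n^3).

Answer: O(n^3) - Case 3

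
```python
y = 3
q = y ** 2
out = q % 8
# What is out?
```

Trace:
`y = 3` → y = 3
`q = y ** 2` → q = 9
`out = q % 8` → out = 1
So out = 1

Answer: 1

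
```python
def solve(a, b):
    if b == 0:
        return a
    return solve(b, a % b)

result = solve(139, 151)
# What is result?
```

solve(139, 151) -> solve(151, 139) -> solve(139, 12) -> solve(12, 7) -> solve(7, 5) -> solve(5, 2) -> solve(2, 1) -> solve(1, 0) -> 1

Answer: 1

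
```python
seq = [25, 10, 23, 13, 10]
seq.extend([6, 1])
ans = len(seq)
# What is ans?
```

Trace:
`seq = [25, 10, 23, 13, 10]` → seq = [25, 10, 23, 13, 10]
`seq.extend([6, 1])` → seq = [25, 10, 23, 13, 10, 6, 1]
`ans = len(seq)` → ans = 7
So ans = 7

Answer: 7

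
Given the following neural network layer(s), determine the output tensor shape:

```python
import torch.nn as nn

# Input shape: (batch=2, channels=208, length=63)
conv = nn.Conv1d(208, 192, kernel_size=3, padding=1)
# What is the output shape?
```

Input: (2, 208, 63) -> Output: (2, 192, 63)

Answer: (2, 192, 63)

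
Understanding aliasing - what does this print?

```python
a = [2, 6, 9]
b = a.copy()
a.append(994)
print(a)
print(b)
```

Key concept: list.copy() creates independent copy.
Step by step:
`a = [2, 6, 9]` → a = [2, 6, 9]
`b = a.copy()` → b = [2, 6, 9]
`a.append(994)` → a = [2, 6, 9, 994]
`print(a)` → prints [2, 6, 9, 994]
`print(b)` → prints [2, 6, 9]

Answer:
[2, 6, 9, 994]
[2, 6, 9]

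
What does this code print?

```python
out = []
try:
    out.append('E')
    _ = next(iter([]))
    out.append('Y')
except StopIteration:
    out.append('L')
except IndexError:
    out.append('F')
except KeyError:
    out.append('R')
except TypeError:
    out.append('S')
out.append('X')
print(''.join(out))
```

Execution trace: 'E' (try body) → 'L' (except StopIteration) → 'X' (after the try/except). Output: ELX

Answer: ELX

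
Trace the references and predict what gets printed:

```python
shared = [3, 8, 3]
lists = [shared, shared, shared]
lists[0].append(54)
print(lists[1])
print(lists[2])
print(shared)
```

Key concept: list of same reference.
Step by step:
`shared = [3, 8, 3]` → shared = [3, 8, 3]
`lists = [shared, shared, shared]` → lists = [[3, 8, 3], [3, 8, 3], [3, 8, 3]]
`lists[0].append(54)` → shared = [3, 8, 3, 54]; lists = [[3, 8, 3, 54], [3, 8, 3, 54], [3, 8, 3, 54]]
`print(lists[1])` → prints [3, 8, 3, 54]
`print(lists[2])` → prints [3, 8, 3, 54]
`print(shared)` → prints [3, 8, 3, 54]

Answer:
[3, 8, 3, 54]
[3, 8, 3, 54]
[3, 8, 3, 54]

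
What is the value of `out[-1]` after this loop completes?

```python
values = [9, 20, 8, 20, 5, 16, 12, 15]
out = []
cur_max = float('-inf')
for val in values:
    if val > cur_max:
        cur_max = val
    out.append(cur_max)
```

Running max ends at 20
`out` takes the values: [] → [9] → [9, 20] → [9, 20, 20] → [9, 20, 20, 20] → [9, 20, 20, 20, 20] → [9, 20, 20, 20, 20, 20] → [9, 20, 20, 20, 20, 20, 20] → [9, 20, 20, 20, 20, 20, 20, 20]
So `out[-1]` = 20

Answer: 20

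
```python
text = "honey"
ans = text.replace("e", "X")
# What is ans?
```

Trace:
`text = "honey"` → text = 'honey'
`ans = text.replace("e", "X")` → ans = 'honXy'
So ans = 'honXy'

Answer: 'honXy'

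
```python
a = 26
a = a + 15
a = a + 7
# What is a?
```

Trace:
`a = 26` → a = 26
`a = a + 15` → a = 41
`a = a + 7` → a = 48
So a = 48

Answer: 48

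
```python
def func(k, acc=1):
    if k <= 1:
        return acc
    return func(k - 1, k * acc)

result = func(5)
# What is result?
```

Accumulator trace (n, acc): (5, 1) -> (4, 5) -> (3, 20) -> (2, 60) -> (1, 120) -> return 120

Answer: 120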